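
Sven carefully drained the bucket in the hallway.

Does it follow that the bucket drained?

'Sven drained the bucket' is the causative; it entails the inchoative 'the bucket drained'.

yes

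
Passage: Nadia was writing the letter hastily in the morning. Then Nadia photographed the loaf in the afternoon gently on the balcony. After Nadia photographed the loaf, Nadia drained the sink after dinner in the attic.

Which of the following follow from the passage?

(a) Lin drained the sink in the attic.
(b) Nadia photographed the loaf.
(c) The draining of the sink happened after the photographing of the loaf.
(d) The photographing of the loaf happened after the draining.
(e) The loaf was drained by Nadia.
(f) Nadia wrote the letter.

(a) Not entailed — the passage has Nadia draining the sink, not Lin.
(b) Entailed — the original entails any weakening of itself; this just drops 'gently', 'in the afternoon', 'on the balcony'.
(c) Entailed — the narrative places the photographing before the draining.
(d) Not entailed — the narrative places the photographing before the draining, not after.
(e) Not entailed — Nadia drained the sink, not the loaf; the loaf belongs to the photographing event.
(f) Not entailed — 'was writing' is progressive on an accomplishment; it does not entail the completed 'wrote'.

(b), (c)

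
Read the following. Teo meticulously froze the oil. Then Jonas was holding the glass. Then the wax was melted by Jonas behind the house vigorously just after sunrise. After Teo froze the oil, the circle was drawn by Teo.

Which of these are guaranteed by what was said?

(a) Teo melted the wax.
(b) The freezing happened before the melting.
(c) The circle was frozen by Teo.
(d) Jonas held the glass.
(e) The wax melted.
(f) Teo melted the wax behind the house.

(a) Not entailed — the passage has Jonas melting the wax, not Teo.
(b) Entailed — the narrative places the freezing before the melting.
(c) Not entailed — Teo froze the oil, not the circle; the circle belongs to the drawing event.
(d) Entailed — 'hold' is an activity; 'was holding' entails that some holding happened, so 'held' holds.
(e) Entailed — 'Jonas melted the wax' is causative; it entails the inchoative 'the wax melted'.
(f) Not entailed — the passage has Jonas melting the wax, not Teo.

(b), (d), (e)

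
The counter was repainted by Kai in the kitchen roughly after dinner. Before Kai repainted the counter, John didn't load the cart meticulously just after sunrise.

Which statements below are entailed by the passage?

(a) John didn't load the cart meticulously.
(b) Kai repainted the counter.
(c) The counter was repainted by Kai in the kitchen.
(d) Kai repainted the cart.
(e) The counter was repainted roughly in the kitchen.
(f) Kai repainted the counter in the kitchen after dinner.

(a) Not entailed — dropping 'just after sunrise' under negation is not valid — the original leaves open that John loaded the cart some other way.
(b) Entailed — the original entails any weakening of itself; this just drops 'after dinner', 'in the kitchen', 'roughly'.
(c) Entailed — every conjunct here is already in the original repainting event.
(d) Not entailed — Kai repainted the counter, not the cart; the cart belongs to the loading event.
(e) Entailed — dropping 'after dinner' and generalizing the agent leaves a sub-description the original still satisfies.
(f) Entailed — the original entails any weakening of itself; this just drops 'roughly'.

(b), (c), (e), (f)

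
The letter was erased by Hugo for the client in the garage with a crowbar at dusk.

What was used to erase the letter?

a crowbar

'with a crowbar' marks the instrument of the erasing event.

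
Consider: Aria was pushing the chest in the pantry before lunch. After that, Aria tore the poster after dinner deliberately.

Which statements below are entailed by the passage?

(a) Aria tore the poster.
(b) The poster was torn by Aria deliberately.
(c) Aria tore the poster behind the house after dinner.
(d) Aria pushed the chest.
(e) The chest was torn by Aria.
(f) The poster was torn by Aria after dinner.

(a) Entailed — dropping 'after dinner', 'deliberately' leaves a sub-description the original still satisfies.
(b) Entailed — the original entails any weakening of itself; this just drops 'after dinner'.
(c) Not entailed — 'behind the house' adds information not in the original event.
(d) Entailed — 'push' is an activity; 'was pushing' entails that some pushing happened, so 'pushed' holds.
(e) Not entailed — Aria tore the poster, not the chest; the chest belongs to the pushing event.
(f) Entailed — the original entails any weakening of itself; this just drops 'deliberately'.

(a), (b), (d), (f)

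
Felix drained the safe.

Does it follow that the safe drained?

yes

'Felix drained the safe' is the causative; it entails the inchoative 'the safe drained'.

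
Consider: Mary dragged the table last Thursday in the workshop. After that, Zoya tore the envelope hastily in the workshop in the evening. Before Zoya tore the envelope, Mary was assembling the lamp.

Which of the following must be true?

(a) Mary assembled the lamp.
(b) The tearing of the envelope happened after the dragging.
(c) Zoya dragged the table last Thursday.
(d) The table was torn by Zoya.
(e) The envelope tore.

(b), (e)

(a) Not entailed — 'was assembling' is progressive on an accomplishment; it does not entail the completed 'assembled'.
(b) Entailed — the narrative places the dragging before the tearing.
(c) Not entailed — the passage has Mary dragging the table, not Zoya.
(d) Not entailed — Zoya tore the envelope, not the table; the table belongs to the dragging event.
(e) Entailed — 'Zoya tore the envelope' is causative; it entails the inchoative 'the envelope tore'.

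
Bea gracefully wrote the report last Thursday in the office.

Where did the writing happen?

in the office

'in the office' marks the location of the writing event.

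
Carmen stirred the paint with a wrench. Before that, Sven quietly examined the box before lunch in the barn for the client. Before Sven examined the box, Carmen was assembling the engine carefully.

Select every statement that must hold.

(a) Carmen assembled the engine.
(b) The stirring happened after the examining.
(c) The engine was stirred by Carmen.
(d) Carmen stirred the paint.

(b), (d)

(a) Not entailed — 'was assembling' is progressive on an accomplishment; it does not entail the completed 'assembled'.
(b) Entailed — the narrative places the examining before the stirring.
(c) Not entailed — Carmen stirred the paint, not the engine; the engine belongs to the assembling event.
(d) Entailed — every conjunct here is already in the original stirring event.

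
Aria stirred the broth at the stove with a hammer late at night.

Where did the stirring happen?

at the stove

'at the stove' marks the location of the stirring event.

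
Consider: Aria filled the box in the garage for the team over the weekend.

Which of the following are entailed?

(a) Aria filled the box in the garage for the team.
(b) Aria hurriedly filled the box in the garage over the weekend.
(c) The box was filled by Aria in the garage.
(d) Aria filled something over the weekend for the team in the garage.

(a), (c), (d)

(a) Entailed — every conjunct here is already in the original filling event.
(b) Not entailed — 'hurriedly' adds information not in the original event.
(c) Entailed — this follows by dropping conjuncts from the filling event's description.
(d) Entailed — generalizing the patient leaves a sub-description the original still satisfies.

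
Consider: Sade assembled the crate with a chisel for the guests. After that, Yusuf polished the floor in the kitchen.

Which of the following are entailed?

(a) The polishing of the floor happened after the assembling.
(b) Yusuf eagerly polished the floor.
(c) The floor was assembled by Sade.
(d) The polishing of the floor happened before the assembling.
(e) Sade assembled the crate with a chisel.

(a) Entailed — the narrative places the assembling before the polishing.
(b) Not entailed — 'eagerly' adds information not in the original event.
(c) Not entailed — Sade assembled the crate, not the floor; the floor belongs to the polishing event.
(d) Not entailed — the narrative places the assembling before the polishing, not after.
(e) Entailed — dropping 'for the guests' leaves a sub-description the original still satisfies.

(a), (e)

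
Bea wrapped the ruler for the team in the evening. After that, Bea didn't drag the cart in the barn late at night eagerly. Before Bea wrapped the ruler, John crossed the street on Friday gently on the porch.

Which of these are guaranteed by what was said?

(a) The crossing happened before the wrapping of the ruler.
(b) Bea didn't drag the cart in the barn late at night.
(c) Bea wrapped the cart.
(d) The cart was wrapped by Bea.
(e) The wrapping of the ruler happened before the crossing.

(a)

(a) Entailed — the narrative places the crossing before the wrapping.
(b) Not entailed — dropping 'eagerly' under negation is not valid — the original leaves open that Bea dragged the cart some other way.
(c) Not entailed — Bea wrapped the ruler, not the cart; the cart belongs to the dragging event.
(d) Not entailed — Bea wrapped the ruler, not the cart; the cart belongs to the dragging event.
(e) Not entailed — the narrative places the crossing before the wrapping, not after.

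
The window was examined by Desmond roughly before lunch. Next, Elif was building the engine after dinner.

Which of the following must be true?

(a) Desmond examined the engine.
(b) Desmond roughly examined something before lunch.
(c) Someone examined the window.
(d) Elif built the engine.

(a) Not entailed — Desmond examined the window, not the engine; the engine belongs to the building event.
(b) Entailed — the original entails any weakening of itself; this just generalizes the patient.
(c) Entailed — the original entails any weakening of itself; this just drops 'roughly', 'before lunch' and generalizes the agent.
(d) Not entailed — 'was building' is progressive on an accomplishment; it does not entail the completed 'built'.

(b), (c)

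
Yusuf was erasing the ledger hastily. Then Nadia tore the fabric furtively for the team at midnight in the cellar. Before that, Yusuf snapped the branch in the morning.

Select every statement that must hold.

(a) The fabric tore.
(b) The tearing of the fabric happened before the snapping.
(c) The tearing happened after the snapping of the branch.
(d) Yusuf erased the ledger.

(a) Entailed — 'Nadia tore the fabric' is causative; it entails the inchoative 'the fabric tore'.
(b) Not entailed — the narrative places the snapping before the tearing, not after.
(c) Entailed — the narrative places the snapping before the tearing.
(d) Not entailed — 'was erasing' is progressive on an accomplishment; it does not entail the completed 'erased'.

(a), (c)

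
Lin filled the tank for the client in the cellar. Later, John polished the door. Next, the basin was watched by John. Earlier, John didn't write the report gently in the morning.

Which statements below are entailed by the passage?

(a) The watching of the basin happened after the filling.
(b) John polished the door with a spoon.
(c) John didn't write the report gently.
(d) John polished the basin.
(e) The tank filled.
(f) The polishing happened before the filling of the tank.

(a), (e)

(a) Entailed — the narrative places the filling before the watching.
(b) Not entailed — 'with a spoon' adds information not in the original event.
(c) Not entailed — dropping 'in the morning' under negation is not valid — the original leaves open that John wrote the report some other way.
(d) Not entailed — John polished the door, not the basin; the basin belongs to the watching event.
(e) Entailed — 'Lin filled the tank' is causative; it entails the inchoative 'the tank filled'.
(f) Not entailed — the narrative places the filling before the polishing, not after.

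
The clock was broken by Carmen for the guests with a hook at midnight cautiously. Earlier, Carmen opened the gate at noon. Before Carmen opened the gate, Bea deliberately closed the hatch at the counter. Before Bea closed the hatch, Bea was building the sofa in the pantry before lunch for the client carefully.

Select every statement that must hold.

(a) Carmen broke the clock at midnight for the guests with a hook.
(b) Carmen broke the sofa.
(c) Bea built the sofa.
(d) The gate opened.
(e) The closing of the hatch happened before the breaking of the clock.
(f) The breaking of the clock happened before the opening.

(a) Entailed — every conjunct here is already in the original breaking event.
(b) Not entailed — Carmen broke the clock, not the sofa; the sofa belongs to the building event.
(c) Not entailed — 'was building' is progressive on an accomplishment; it does not entail the completed 'built'.
(d) Entailed — 'Carmen opened the gate' is causative; it entails the inchoative 'the gate opened'.
(e) Entailed — the narrative places the closing before the breaking.
(f) Not entailed — the narrative places the opening before the breaking, not after.

(a), (d), (e)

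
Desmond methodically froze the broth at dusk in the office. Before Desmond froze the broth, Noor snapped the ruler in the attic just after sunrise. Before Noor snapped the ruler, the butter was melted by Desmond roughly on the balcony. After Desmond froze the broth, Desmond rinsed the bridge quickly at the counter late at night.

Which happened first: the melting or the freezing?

the melting

The connectives place the melting before the freezing.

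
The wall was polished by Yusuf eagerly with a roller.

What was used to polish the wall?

'with a roller' marks the instrument of the polishing event.

a roller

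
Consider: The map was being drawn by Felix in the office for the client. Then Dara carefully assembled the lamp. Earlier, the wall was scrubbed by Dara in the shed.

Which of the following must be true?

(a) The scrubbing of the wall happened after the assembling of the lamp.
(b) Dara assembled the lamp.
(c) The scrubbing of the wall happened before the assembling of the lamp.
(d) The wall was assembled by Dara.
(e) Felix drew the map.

(a) Not entailed — the narrative places the scrubbing before the assembling, not after.
(b) Entailed — every conjunct here is already in the original assembling event.
(c) Entailed — the narrative places the scrubbing before the assembling.
(d) Not entailed — Dara assembled the lamp, not the wall; the wall belongs to the scrubbing event.
(e) Not entailed — 'was drawing' is progressive on an accomplishment; it does not entail the completed 'drew'.

(b), (c)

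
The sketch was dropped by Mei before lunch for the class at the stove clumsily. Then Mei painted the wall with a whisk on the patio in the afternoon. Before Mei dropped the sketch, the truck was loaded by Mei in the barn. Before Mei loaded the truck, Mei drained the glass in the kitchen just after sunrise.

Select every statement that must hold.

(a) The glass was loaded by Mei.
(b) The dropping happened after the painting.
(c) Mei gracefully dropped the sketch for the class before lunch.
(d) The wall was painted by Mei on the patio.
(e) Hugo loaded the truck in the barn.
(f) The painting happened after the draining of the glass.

(d), (f)

(a) Not entailed — Mei loaded the truck, not the glass; the glass belongs to the draining event.
(b) Not entailed — the narrative places the dropping before the painting, not after.
(c) Not entailed — 'gracefully' adds a manner not in (and inconsistent with) the original.
(d) Entailed — the original entails any weakening of itself; this just drops 'with a whisk', 'in the afternoon'.
(e) Not entailed — the passage has Mei loading the truck, not Hugo.
(f) Entailed — the narrative places the draining before the painting.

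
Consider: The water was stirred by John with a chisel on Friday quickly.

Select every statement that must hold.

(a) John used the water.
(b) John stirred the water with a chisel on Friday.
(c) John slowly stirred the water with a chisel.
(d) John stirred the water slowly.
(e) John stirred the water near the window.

(b)

(a) Not entailed — the water is the patient, not an instrument — John used a chisel.
(b) Entailed — every conjunct here is already in the original stirring event.
(c) Not entailed — 'slowly' adds a manner not in (and inconsistent with) the original.
(d) Not entailed — 'slowly' adds a manner not in (and inconsistent with) the original.
(e) Not entailed — 'near the window' adds information not in the original event.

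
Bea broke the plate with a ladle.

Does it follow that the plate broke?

yes

'Bea broke the plate' is the causative; it entails the inchoative 'the plate broke'.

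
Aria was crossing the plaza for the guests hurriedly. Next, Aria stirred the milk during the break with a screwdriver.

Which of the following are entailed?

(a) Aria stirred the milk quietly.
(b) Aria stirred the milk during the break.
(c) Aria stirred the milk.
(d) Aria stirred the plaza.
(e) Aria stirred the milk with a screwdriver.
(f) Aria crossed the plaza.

(b), (c), (e)

(a) Not entailed — 'quietly' adds information not in the original event.
(b) Entailed — dropping 'with a screwdriver' leaves a sub-description the original still satisfies.
(c) Entailed — dropping 'during the break', 'with a screwdriver' leaves a sub-description the original still satisfies.
(d) Not entailed — Aria stirred the milk, not the plaza; the plaza belongs to the crossing event.
(e) Entailed — dropping 'during the break' leaves a sub-description the original still satisfies.
(f) Not entailed — 'was crossing' is progressive on an accomplishment; it does not entail the completed 'crossed'.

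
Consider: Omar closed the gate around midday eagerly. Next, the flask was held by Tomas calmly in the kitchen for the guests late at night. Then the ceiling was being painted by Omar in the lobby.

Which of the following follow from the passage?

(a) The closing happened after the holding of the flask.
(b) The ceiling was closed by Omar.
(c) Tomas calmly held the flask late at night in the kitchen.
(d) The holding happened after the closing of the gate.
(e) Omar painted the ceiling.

(c), (d)

(a) Not entailed — the narrative places the closing before the holding, not after.
(b) Not entailed — Omar closed the gate, not the ceiling; the ceiling belongs to the painting event.
(c) Entailed — dropping 'for the guests' leaves a sub-description the original still satisfies.
(d) Entailed — the narrative places the closing before the holding.
(e) Not entailed — 'was painting' is progressive on an accomplishment; it does not entail the completed 'painted'.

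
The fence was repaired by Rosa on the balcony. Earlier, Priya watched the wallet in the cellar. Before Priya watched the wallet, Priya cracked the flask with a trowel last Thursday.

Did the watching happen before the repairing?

The narrative orders the watching before the repairing.

yes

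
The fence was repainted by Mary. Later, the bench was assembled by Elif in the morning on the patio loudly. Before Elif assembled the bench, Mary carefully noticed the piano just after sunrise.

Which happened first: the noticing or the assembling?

The connectives place the noticing before the assembling.

the noticing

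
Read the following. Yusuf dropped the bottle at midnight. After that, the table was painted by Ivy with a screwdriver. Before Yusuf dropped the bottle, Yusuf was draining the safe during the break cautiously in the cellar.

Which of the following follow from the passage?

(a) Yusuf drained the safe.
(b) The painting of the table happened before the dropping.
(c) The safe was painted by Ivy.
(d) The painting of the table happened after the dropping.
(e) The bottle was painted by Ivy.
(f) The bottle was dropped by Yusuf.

(d), (f)

(a) Not entailed — 'was draining' is progressive on an accomplishment; it does not entail the completed 'drained'.
(b) Not entailed — the narrative places the dropping before the painting, not after.
(c) Not entailed — Ivy painted the table, not the safe; the safe belongs to the draining event.
(d) Entailed — the narrative places the dropping before the painting.
(e) Not entailed — Ivy painted the table, not the bottle; the bottle belongs to the dropping event.
(f) Entailed — dropping 'at midnight' leaves a sub-description the original still satisfies.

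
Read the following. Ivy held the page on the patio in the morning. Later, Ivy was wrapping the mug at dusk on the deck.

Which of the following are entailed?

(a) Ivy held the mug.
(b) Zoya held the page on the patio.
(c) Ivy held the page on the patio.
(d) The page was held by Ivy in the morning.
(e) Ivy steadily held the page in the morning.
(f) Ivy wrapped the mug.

(a) Not entailed — Ivy held the page, not the mug; the mug belongs to the wrapping event.
(b) Not entailed — the passage has Ivy holding the page, not Zoya.
(c) Entailed — the original entails any weakening of itself; this just drops 'in the morning'.
(d) Entailed — this follows by dropping conjuncts from the holding event's description.
(e) Not entailed — 'steadily' adds information not in the original event.
(f) Not entailed — 'was wrapping' is progressive on an accomplishment; it does not entail the completed 'wrapped'.

(c), (d)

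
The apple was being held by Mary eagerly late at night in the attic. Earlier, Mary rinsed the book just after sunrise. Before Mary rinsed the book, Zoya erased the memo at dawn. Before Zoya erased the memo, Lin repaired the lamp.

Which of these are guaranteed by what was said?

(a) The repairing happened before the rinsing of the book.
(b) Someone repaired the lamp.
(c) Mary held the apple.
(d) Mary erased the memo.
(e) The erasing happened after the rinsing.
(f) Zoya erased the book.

(a), (b), (c)

(a) Entailed — the narrative places the repairing before the rinsing.
(b) Entailed — this follows by dropping conjuncts from the repairing event's description.
(c) Entailed — 'hold' is an activity; 'was holding' entails that some holding happened, so 'held' holds.
(d) Not entailed — the passage has Zoya erasing the memo, not Mary.
(e) Not entailed — the narrative places the erasing before the rinsing, not after.
(f) Not entailed — Zoya erased the memo, not the book; the book belongs to the rinsing event.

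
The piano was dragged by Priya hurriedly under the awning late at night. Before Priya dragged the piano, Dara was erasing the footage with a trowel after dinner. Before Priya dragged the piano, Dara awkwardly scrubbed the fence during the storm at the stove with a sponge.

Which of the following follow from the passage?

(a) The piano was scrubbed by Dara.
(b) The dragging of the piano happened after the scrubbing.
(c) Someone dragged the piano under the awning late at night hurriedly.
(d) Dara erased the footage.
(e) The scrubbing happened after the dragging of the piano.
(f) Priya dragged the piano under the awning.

(a) Not entailed — Dara scrubbed the fence, not the piano; the piano belongs to the dragging event.
(b) Entailed — the narrative places the scrubbing before the dragging.
(c) Entailed — this follows by dropping conjuncts from the dragging event's description.
(d) Not entailed — 'was erasing' is progressive on an accomplishment; it does not entail the completed 'erased'.
(e) Not entailed — the narrative places the scrubbing before the dragging, not after.
(f) Entailed — the original entails any weakening of itself; this just drops 'late at night', 'hurriedly'.

(b), (c), (f)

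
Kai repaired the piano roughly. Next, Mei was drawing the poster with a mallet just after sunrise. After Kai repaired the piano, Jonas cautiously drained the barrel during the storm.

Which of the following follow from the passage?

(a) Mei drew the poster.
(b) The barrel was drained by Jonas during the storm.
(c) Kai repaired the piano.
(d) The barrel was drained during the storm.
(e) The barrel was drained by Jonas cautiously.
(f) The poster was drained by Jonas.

(a) Not entailed — 'was drawing' is progressive on an accomplishment; it does not entail the completed 'drew'.
(b) Entailed — dropping 'cautiously' leaves a sub-description the original still satisfies.
(c) Entailed — the original entails any weakening of itself; this just drops 'roughly'.
(d) Entailed — dropping 'cautiously' and generalizing the agent leaves a sub-description the original still satisfies.
(e) Entailed — this follows by dropping conjuncts from the draining event's description.
(f) Not entailed — Jonas drained the barrel, not the poster; the poster belongs to the drawing event.

(b), (c), (d), (e)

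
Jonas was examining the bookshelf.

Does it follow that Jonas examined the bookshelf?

yes

'examine' is atelic; if Jonas was examining the bookshelf, then Jonas examined the bookshelf (for some time).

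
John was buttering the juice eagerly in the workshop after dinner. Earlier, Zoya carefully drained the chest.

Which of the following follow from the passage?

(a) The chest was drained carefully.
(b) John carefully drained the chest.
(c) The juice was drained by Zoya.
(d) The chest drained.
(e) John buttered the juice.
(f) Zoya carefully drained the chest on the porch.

(a) Entailed — generalizing the agent leaves a sub-description the original still satisfies.
(b) Not entailed — the passage has Zoya draining the chest, not John.
(c) Not entailed — Zoya drained the chest, not the juice; the juice belongs to the buttering event.
(d) Entailed — 'Zoya drained the chest' is causative; it entails the inchoative 'the chest drained'.
(e) Not entailed — 'was buttering' is progressive on an accomplishment; it does not entail the completed 'buttered'.
(f) Not entailed — 'on the porch' adds information not in the original event.

(a), (d)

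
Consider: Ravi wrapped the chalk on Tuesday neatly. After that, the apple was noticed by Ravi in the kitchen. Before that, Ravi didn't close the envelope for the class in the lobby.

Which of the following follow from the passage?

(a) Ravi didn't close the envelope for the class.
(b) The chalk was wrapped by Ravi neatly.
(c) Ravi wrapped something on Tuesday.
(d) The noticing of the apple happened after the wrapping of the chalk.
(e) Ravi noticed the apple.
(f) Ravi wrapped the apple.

(b), (c), (d), (e)

(a) Not entailed — dropping 'in the lobby' under negation is not valid — the original leaves open that Ravi closed the envelope some other way.
(b) Entailed — every conjunct here is already in the original wrapping event.
(c) Entailed — this follows by dropping conjuncts from the wrapping event's description.
(d) Entailed — the narrative places the wrapping before the noticing.
(e) Entailed — the original entails any weakening of itself; this just drops 'in the kitchen'.
(f) Not entailed — Ravi wrapped the chalk, not the apple; the apple belongs to the noticing event.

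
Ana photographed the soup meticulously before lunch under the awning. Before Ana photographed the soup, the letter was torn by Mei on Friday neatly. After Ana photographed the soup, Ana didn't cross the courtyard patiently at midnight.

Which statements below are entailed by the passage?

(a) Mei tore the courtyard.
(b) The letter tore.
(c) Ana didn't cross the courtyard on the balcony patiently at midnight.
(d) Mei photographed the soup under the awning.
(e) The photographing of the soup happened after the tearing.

(b), (c), (e)

(a) Not entailed — Mei tore the letter, not the courtyard; the courtyard belongs to the crossing event.
(b) Entailed — 'Mei tore the letter' is causative; it entails the inchoative 'the letter tore'.
(c) Entailed — under negation, adding a further restriction is entailed: if no such crossing event occurred, none occurred on the balcony either.
(d) Not entailed — the passage has Ana photographing the soup, not Mei.
(e) Entailed — the narrative places the tearing before the photographing.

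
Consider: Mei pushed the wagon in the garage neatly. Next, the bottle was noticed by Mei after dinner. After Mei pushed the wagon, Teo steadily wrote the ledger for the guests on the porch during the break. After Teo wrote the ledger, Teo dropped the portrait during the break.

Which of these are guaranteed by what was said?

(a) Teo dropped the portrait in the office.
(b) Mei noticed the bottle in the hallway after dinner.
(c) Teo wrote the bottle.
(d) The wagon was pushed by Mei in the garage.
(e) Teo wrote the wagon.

(d)

(a) Not entailed — 'in the office' adds information not in the original event.
(b) Not entailed — 'in the hallway' adds information not in the original event.
(c) Not entailed — Teo wrote the ledger, not the bottle; the bottle belongs to the noticing event.
(d) Entailed — dropping 'neatly' leaves a sub-description the original still satisfies.
(e) Not entailed — Teo wrote the ledger, not the wagon; the wagon belongs to the pushing event.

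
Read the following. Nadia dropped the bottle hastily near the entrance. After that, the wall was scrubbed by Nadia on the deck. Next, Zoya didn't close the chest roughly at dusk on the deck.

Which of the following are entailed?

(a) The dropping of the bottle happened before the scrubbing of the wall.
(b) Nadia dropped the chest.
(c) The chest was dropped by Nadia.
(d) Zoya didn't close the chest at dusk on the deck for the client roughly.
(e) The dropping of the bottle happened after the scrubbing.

(a) Entailed — the narrative places the dropping before the scrubbing.
(b) Not entailed — Nadia dropped the bottle, not the chest; the chest belongs to the closing event.
(c) Not entailed — Nadia dropped the bottle, not the chest; the chest belongs to the closing event.
(d) Entailed — under negation, adding a further restriction is entailed: if no such closing event occurred, none occurred for the client either.
(e) Not entailed — the narrative places the dropping before the scrubbing, not after.

(a), (d)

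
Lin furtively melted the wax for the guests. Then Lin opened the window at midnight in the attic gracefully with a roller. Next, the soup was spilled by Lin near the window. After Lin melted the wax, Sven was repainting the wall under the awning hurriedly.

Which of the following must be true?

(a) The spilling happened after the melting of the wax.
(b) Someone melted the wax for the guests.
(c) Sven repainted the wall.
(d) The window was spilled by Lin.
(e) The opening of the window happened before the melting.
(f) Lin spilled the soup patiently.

(a) Entailed — the narrative places the melting before the spilling.
(b) Entailed — every conjunct here is already in the original melting event.
(c) Not entailed — 'was repainting' is progressive on an accomplishment; it does not entail the completed 'repainted'.
(d) Not entailed — Lin spilled the soup, not the window; the window belongs to the opening event.
(e) Not entailed — the narrative places the melting before the opening, not after.
(f) Not entailed — 'patiently' adds information not in the original event.

(a), (b)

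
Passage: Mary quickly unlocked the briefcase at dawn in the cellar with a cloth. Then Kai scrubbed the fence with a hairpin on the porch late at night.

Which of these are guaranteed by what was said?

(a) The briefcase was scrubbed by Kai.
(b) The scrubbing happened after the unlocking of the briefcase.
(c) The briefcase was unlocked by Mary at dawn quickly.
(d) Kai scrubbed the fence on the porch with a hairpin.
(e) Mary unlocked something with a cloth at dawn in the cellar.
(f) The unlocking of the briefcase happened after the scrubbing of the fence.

(b), (c), (d), (e)

(a) Not entailed — Kai scrubbed the fence, not the briefcase; the briefcase belongs to the unlocking event.
(b) Entailed — the narrative places the unlocking before the scrubbing.
(c) Entailed — the original entails any weakening of itself; this just drops 'in the cellar', 'with a cloth'.
(d) Entailed — the original entails any weakening of itself; this just drops 'late at night'.
(e) Entailed — dropping 'quickly' and generalizing the patient leaves a sub-description the original still satisfies.
(f) Not entailed — the narrative places the unlocking before the scrubbing, not after.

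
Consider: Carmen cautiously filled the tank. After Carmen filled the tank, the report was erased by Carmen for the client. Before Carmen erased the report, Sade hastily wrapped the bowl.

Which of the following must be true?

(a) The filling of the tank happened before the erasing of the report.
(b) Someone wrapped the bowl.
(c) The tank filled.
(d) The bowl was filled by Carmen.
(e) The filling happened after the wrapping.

(a) Entailed — the narrative places the filling before the erasing.
(b) Entailed — every conjunct here is already in the original wrapping event.
(c) Entailed — 'Carmen filled the tank' is causative; it entails the inchoative 'the tank filled'.
(d) Not entailed — Carmen filled the tank, not the bowl; the bowl belongs to the wrapping event.
(e) Not entailed — the narrative doesn't order the wrapping relative to the filling.

(a), (b), (c)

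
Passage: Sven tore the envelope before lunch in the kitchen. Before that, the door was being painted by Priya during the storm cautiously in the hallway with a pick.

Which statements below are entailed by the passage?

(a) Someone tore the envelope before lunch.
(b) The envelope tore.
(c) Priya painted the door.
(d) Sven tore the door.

(a), (b)

(a) Entailed — this follows by dropping conjuncts from the tearing event's description.
(b) Entailed — 'Sven tore the envelope' is causative; it entails the inchoative 'the envelope tore'.
(c) Not entailed — 'was painting' is progressive on an accomplishment; it does not entail the completed 'painted'.
(d) Not entailed — Sven tore the envelope, not the door; the door belongs to the painting event.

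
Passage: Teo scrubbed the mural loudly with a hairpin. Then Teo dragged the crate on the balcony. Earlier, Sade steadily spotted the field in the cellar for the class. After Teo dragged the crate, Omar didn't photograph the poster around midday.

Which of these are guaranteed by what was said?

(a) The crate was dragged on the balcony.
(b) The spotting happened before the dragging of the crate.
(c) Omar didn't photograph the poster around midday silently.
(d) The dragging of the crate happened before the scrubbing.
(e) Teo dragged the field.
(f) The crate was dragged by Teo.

(a), (b), (c), (f)

(a) Entailed — this follows by dropping conjuncts from the dragging event's description.
(b) Entailed — the narrative places the spotting before the dragging.
(c) Entailed — under negation, adding a further restriction is entailed: if no such photographing event occurred, none occurred silently either.
(d) Not entailed — the narrative places the scrubbing before the dragging, not after.
(e) Not entailed — Teo dragged the crate, not the field; the field belongs to the spotting event.
(f) Entailed — the original entails any weakening of itself; this just drops 'on the balcony'.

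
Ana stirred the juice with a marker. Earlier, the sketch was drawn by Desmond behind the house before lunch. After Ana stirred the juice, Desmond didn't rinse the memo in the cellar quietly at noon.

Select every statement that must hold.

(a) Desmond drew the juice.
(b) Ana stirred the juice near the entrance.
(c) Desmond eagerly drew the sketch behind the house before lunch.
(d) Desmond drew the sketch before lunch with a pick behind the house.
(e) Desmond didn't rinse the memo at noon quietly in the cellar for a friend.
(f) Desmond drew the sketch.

(e), (f)

(a) Not entailed — Desmond drew the sketch, not the juice; the juice belongs to the stirring event.
(b) Not entailed — 'near the entrance' adds information not in the original event.
(c) Not entailed — 'eagerly' adds information not in the original event.
(d) Not entailed — 'with a pick' adds information not in the original event.
(e) Entailed — under negation, adding a further restriction is entailed: if no such rinsing event occurred, none occurred for a friend either.
(f) Entailed — this follows by dropping conjuncts from the drawing event's description.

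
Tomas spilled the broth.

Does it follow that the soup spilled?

no

Nothing is said about any soup; only the broth is affected.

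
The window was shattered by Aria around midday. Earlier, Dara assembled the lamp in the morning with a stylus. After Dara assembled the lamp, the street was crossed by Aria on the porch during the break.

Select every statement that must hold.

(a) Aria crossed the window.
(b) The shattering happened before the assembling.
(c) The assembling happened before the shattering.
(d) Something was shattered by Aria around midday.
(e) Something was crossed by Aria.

(a) Not entailed — Aria crossed the street, not the window; the window belongs to the shattering event.
(b) Not entailed — the narrative places the assembling before the shattering, not after.
(c) Entailed — the narrative places the assembling before the shattering.
(d) Entailed — the original entails any weakening of itself; this just generalizes the patient.
(e) Entailed — every conjunct here is already in the original crossing event.

(c), (d), (e)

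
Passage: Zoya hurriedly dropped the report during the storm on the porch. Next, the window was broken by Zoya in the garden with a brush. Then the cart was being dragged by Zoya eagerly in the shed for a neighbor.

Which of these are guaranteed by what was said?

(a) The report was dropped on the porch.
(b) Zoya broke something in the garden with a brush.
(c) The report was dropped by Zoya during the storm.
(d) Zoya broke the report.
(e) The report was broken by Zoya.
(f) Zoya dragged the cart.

(a) Entailed — dropping 'hurriedly', 'during the storm' and generalizing the agent leaves a sub-description the original still satisfies.
(b) Entailed — generalizing the patient leaves a sub-description the original still satisfies.
(c) Entailed — the original entails any weakening of itself; this just drops 'hurriedly', 'on the porch'.
(d) Not entailed — Zoya broke the window, not the report; the report belongs to the dropping event.
(e) Not entailed — Zoya broke the window, not the report; the report belongs to the dropping event.
(f) Entailed — 'drag' is an activity; 'was dragging' entails that some dragging happened, so 'dragged' holds.

(a), (b), (c), (f)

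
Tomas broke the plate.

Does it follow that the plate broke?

'Tomas broke the plate' is the causative; it entails the inchoative 'the plate broke'.

yes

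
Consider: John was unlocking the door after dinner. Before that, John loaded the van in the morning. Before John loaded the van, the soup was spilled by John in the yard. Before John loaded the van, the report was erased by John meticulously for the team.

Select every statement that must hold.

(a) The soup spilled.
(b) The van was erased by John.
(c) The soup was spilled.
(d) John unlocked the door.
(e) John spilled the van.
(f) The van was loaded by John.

(a), (c), (f)

(a) Entailed — 'John spilled the soup' is causative; it entails the inchoative 'the soup spilled'.
(b) Not entailed — John erased the report, not the van; the van belongs to the loading event.
(c) Entailed — the original entails any weakening of itself; this just drops 'in the yard' and generalizes the agent.
(d) Not entailed — 'was unlocking' is progressive on an accomplishment; it does not entail the completed 'unlocked'.
(e) Not entailed — John spilled the soup, not the van; the van belongs to the loading event.
(f) Entailed — the original entails any weakening of itself; this just drops 'in the morning'.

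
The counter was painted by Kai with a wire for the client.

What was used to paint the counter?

'with a wire' marks the instrument of the painting event.

a wire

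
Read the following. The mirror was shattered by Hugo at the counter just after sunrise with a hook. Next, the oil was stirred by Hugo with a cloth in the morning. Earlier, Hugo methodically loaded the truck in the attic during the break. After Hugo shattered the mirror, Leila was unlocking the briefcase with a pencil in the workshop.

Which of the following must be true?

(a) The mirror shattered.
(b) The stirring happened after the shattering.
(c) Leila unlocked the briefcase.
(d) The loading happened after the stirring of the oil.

(a) Entailed — 'Hugo shattered the mirror' is causative; it entails the inchoative 'the mirror shattered'.
(b) Entailed — the narrative places the shattering before the stirring.
(c) Not entailed — 'was unlocking' is progressive on an accomplishment; it does not entail the completed 'unlocked'.
(d) Not entailed — the narrative places the loading before the stirring, not after.

(a), (b)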